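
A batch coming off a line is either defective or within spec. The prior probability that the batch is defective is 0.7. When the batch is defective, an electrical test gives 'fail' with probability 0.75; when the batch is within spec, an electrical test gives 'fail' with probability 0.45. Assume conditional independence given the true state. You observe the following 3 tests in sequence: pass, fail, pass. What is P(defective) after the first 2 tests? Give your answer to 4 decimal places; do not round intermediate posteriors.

After 'pass': P(defective) = 0.25·0.7000 / (0.25·0.7000 + 0.55·0.3000) ≈ 0.5147
After 'fail': P(defective) = 0.75·0.5147 / (0.75·0.5147 + 0.45·0.4853) ≈ 0.6387

0.6387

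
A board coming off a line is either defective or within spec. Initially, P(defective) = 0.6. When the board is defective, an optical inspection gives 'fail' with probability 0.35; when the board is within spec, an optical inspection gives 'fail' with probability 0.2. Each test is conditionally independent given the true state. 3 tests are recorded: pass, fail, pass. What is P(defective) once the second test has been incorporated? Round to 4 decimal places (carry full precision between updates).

0.6808

Each posterior becomes the prior for the next update.
After 'pass': P(defective) = 0.65·0.6000 / (0.65·0.6000 + 0.8·0.4000) ≈ 0.5493
After 'fail': P(defective) = 0.35·0.5493 / (0.35·0.5493 + 0.2·0.4507) ≈ 0.6808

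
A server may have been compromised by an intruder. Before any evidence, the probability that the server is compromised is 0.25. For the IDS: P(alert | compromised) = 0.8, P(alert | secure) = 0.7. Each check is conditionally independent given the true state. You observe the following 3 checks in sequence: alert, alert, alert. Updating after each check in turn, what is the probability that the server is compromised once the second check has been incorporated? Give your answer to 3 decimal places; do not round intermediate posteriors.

0.303

After 'alert': P(compromised) = 0.8·0.2500 / (0.8·0.2500 + 0.7·0.7500) ≈ 0.2759
After 'alert': P(compromised) = 0.8·0.2759 / (0.8·0.2759 + 0.7·0.7241) ≈ 0.3033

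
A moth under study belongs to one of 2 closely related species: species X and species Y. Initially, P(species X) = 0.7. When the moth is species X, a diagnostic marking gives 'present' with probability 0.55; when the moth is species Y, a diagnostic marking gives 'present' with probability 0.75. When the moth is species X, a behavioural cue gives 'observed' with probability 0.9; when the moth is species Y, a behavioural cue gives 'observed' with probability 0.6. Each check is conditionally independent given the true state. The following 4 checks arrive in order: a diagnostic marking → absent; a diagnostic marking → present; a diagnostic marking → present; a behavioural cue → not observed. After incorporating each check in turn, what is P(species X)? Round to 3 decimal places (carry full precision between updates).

After a diagnostic marking='absent': P(species X) = 0.45·0.7000 / (0.45·0.7000 + 0.25·0.3000) ≈ 0.8077
After a diagnostic marking='present': P(species X) = 0.55·0.8077 / (0.55·0.8077 + 0.75·0.1923) ≈ 0.7549
After a diagnostic marking='present': P(species X) = 0.55·0.7549 / (0.55·0.7549 + 0.75·0.2451) ≈ 0.6931
After a behavioural cue='not observed': P(species X) = 0.1·0.6931 / (0.1·0.6931 + 0.4·0.3069) ≈ 0.3609

0.361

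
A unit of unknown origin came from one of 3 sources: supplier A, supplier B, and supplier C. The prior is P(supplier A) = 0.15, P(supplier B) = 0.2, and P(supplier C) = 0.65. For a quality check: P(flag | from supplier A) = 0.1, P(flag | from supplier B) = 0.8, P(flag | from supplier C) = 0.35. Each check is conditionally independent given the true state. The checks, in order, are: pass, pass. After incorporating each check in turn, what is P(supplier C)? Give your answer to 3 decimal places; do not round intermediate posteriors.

After 'pass': normaliser = 0.9·0.1500 + 0.2·0.2000 + 0.65·0.6500; P(supplier A) ≈ 0.2259, P(supplier B) ≈ 0.0669, P(supplier C) ≈ 0.7071
After 'pass': normaliser = 0.9·0.2259 + 0.2·0.0669 + 0.65·0.7071; P(supplier A) ≈ 0.3006, P(supplier B) ≈ 0.0198, P(supplier C) ≈ 0.6796

0.680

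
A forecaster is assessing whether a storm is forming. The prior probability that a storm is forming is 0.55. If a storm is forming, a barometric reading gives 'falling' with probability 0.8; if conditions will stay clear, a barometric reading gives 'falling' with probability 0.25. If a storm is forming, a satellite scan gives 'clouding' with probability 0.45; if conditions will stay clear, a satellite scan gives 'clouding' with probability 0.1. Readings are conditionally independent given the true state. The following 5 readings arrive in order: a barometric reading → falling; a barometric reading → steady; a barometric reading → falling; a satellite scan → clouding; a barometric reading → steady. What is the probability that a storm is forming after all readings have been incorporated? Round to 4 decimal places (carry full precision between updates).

0.8002

After a barometric reading='falling': P(storm) = 0.8·0.5500 / (0.8·0.5500 + 0.25·0.4500) ≈ 0.7964
After a barometric reading='steady': P(storm) = 0.2·0.7964 / (0.2·0.7964 + 0.75·0.2036) ≈ 0.5105
After a barometric reading='falling': P(storm) = 0.8·0.5105 / (0.8·0.5105 + 0.25·0.4895) ≈ 0.7695
After a satellite scan='clouding': P(storm) = 0.45·0.7695 / (0.45·0.7695 + 0.1·0.2305) ≈ 0.9376
After a barometric reading='steady': P(storm) = 0.2·0.9376 / (0.2·0.9376 + 0.75·0.0624) ≈ 0.8002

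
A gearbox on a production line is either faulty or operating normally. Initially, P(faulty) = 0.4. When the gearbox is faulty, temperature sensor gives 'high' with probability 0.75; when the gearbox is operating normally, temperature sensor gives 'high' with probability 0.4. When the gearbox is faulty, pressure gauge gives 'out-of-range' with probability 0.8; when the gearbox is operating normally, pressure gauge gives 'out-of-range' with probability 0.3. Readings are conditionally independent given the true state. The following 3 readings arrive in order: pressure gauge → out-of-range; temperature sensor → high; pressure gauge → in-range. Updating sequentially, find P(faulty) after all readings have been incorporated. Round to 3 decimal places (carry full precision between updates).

After pressure gauge='out-of-range': P(faulty) = 0.8·0.4000 / (0.8·0.4000 + 0.3·0.6000) ≈ 0.6400
After temperature sensor='high': P(faulty) = 0.75·0.6400 / (0.75·0.6400 + 0.4·0.3600) ≈ 0.7692
After pressure gauge='in-range': P(faulty) = 0.2·0.7692 / (0.2·0.7692 + 0.7·0.2308) ≈ 0.4878

0.488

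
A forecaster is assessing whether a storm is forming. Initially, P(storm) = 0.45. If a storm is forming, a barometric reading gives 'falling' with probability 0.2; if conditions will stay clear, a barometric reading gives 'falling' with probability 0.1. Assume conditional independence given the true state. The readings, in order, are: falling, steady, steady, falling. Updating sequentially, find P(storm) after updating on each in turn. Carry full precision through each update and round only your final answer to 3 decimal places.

After 'falling': P(storm) = 0.2·0.4500 / (0.2·0.4500 + 0.1·0.5500) ≈ 0.6207
After 'steady': P(storm) = 0.8·0.6207 / (0.8·0.6207 + 0.9·0.3793) ≈ 0.5926
After 'steady': P(storm) = 0.8·0.5926 / (0.8·0.5926 + 0.9·0.4074) ≈ 0.5639
After 'falling': P(storm) = 0.2·0.5639 / (0.2·0.5639 + 0.1·0.4361) ≈ 0.7211

0.721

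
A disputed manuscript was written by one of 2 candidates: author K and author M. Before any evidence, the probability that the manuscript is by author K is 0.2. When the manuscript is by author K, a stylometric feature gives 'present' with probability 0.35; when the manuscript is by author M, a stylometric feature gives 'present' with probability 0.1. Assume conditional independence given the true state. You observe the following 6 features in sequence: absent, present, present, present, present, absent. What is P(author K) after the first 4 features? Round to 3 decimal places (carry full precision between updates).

Each posterior becomes the prior for the next update.
After 'absent': P(author K) = 0.65·0.2000 / (0.65·0.2000 + 0.9·0.8000) ≈ 0.1529
After 'present': P(author K) = 0.35·0.1529 / (0.35·0.1529 + 0.1·0.8471) ≈ 0.3872
After 'present': P(author K) = 0.35·0.3872 / (0.35·0.3872 + 0.1·0.6128) ≈ 0.6886
After 'present': P(author K) = 0.35·0.6886 / (0.35·0.6886 + 0.1·0.3114) ≈ 0.8856

0.886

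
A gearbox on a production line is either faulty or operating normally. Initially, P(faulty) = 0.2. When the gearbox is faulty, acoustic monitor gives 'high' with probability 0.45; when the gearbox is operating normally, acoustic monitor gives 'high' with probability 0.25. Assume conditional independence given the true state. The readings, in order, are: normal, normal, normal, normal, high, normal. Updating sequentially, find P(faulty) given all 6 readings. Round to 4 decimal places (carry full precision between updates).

After 'normal': P(faulty) = 0.55·0.2000 / (0.55·0.2000 + 0.75·0.8000) ≈ 0.1549
After 'normal': P(faulty) = 0.55·0.1549 / (0.55·0.1549 + 0.75·0.8451) ≈ 0.1185
After 'normal': P(faulty) = 0.55·0.1185 / (0.55·0.1185 + 0.75·0.8815) ≈ 0.0897
After 'normal': P(faulty) = 0.55·0.0897 / (0.55·0.0897 + 0.75·0.9103) ≈ 0.0674
After 'high': P(faulty) = 0.45·0.0674 / (0.45·0.0674 + 0.25·0.9326) ≈ 0.1152
After 'normal': P(faulty) = 0.55·0.1152 / (0.55·0.1152 + 0.75·0.8848) ≈ 0.0871

0.0871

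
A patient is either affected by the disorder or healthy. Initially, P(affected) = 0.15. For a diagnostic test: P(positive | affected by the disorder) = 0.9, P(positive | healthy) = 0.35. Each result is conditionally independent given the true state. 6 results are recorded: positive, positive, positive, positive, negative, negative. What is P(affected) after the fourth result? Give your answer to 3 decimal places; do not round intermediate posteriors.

0.885

After 'positive': P(affected) = 0.9·0.1500 / (0.9·0.1500 + 0.35·0.8500) ≈ 0.3121
After 'positive': P(affected) = 0.9·0.3121 / (0.9·0.3121 + 0.35·0.6879) ≈ 0.5385
After 'positive': P(affected) = 0.9·0.5385 / (0.9·0.5385 + 0.35·0.4615) ≈ 0.7500
After 'positive': P(affected) = 0.9·0.7500 / (0.9·0.7500 + 0.35·0.2500) ≈ 0.8853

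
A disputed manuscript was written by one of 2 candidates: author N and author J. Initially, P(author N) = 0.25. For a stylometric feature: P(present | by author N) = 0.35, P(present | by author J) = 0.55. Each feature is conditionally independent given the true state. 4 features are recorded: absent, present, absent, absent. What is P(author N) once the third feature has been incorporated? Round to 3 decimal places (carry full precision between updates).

After 'absent': P(author N) = 0.65·0.2500 / (0.65·0.2500 + 0.45·0.7500) ≈ 0.3250
After 'present': P(author N) = 0.35·0.3250 / (0.35·0.3250 + 0.55·0.6750) ≈ 0.2345
After 'absent': P(author N) = 0.65·0.2345 / (0.65·0.2345 + 0.45·0.7655) ≈ 0.3068

0.307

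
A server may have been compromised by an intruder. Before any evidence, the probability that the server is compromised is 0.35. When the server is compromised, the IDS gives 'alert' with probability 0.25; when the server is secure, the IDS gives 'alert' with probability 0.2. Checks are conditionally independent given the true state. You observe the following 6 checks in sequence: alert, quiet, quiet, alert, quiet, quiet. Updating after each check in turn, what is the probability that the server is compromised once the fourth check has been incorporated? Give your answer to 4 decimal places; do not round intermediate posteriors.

After 'alert': P(compromised) = 0.25·0.3500 / (0.25·0.3500 + 0.2·0.6500) ≈ 0.4023
After 'quiet': P(compromised) = 0.75·0.4023 / (0.75·0.4023 + 0.8·0.5977) ≈ 0.3869
After 'quiet': P(compromised) = 0.75·0.3869 / (0.75·0.3869 + 0.8·0.6131) ≈ 0.3717
After 'alert': P(compromised) = 0.25·0.3717 / (0.25·0.3717 + 0.2·0.6283) ≈ 0.4251

0.4251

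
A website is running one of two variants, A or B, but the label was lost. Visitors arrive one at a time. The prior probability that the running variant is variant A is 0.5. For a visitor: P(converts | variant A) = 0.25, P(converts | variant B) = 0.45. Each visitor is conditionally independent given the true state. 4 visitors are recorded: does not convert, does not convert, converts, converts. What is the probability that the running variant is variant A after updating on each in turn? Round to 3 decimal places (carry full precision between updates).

0.365

After 'does not convert': P(A) = 0.75·0.5000 / (0.75·0.5000 + 0.55·0.5000) ≈ 0.5769
After 'does not convert': P(A) = 0.75·0.5769 / (0.75·0.5769 + 0.55·0.4231) ≈ 0.6503
After 'converts': P(A) = 0.25·0.6503 / (0.25·0.6503 + 0.45·0.3497) ≈ 0.5081
After 'converts': P(A) = 0.25·0.5081 / (0.25·0.5081 + 0.45·0.4919) ≈ 0.3646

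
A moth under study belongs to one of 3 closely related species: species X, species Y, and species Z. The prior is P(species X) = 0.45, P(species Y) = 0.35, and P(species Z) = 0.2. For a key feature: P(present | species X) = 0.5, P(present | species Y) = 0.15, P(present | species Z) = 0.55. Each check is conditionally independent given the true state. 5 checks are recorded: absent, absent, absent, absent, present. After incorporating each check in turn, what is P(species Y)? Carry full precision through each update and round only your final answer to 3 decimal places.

Each posterior becomes the prior for the next update.
After 'absent': normaliser = 0.5·0.4500 + 0.85·0.3500 + 0.45·0.2000; P(species X) ≈ 0.3673, P(species Y) ≈ 0.4857, P(species Z) ≈ 0.1469
After 'absent': normaliser = 0.5·0.3673 + 0.85·0.4857 + 0.45·0.1469; P(species X) ≈ 0.2772, P(species Y) ≈ 0.6230, P(species Z) ≈ 0.0998
After 'absent': normaliser = 0.5·0.2772 + 0.85·0.6230 + 0.45·0.0998; P(species X) ≈ 0.1944, P(species Y) ≈ 0.7427, P(species Z) ≈ 0.0630
After 'absent': normaliser = 0.5·0.1944 + 0.85·0.7427 + 0.45·0.0630; P(species X) ≈ 0.1284, P(species Y) ≈ 0.8341, P(species Z) ≈ 0.0374
After 'present': normaliser = 0.5·0.1284 + 0.15·0.8341 + 0.55·0.0374; P(species X) ≈ 0.3058, P(species Y) ≈ 0.5960, P(species Z) ≈ 0.0981

0.596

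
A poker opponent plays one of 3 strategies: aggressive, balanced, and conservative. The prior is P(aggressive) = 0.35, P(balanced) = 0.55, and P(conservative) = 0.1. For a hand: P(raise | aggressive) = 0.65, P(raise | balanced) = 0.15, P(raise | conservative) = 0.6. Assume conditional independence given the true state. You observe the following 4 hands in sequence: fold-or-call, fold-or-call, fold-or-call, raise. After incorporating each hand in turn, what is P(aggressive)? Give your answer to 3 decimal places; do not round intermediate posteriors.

After 'fold-or-call': normaliser = 0.35·0.3500 + 0.85·0.5500 + 0.4·0.1000; P(aggressive) ≈ 0.1944, P(balanced) ≈ 0.7421, P(conservative) ≈ 0.0635
After 'fold-or-call': normaliser = 0.35·0.1944 + 0.85·0.7421 + 0.4·0.0635; P(aggressive) ≈ 0.0940, P(balanced) ≈ 0.8710, P(conservative) ≈ 0.0351
After 'fold-or-call': normaliser = 0.35·0.0940 + 0.85·0.8710 + 0.4·0.0351; P(aggressive) ≈ 0.0418, P(balanced) ≈ 0.9404, P(conservative) ≈ 0.0178
After 'raise': normaliser = 0.65·0.0418 + 0.15·0.9404 + 0.6·0.0178; P(aggressive) ≈ 0.1518, P(balanced) ≈ 0.7885, P(conservative) ≈ 0.0598

0.152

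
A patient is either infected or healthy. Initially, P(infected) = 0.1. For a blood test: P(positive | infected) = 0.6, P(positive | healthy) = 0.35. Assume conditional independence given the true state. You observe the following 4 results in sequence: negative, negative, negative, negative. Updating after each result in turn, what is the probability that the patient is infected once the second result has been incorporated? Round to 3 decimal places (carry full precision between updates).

After 'negative': P(infected) = 0.4·0.1000 / (0.4·0.1000 + 0.65·0.9000) ≈ 0.0640
After 'negative': P(infected) = 0.4·0.0640 / (0.4·0.0640 + 0.65·0.9360) ≈ 0.0404

0.040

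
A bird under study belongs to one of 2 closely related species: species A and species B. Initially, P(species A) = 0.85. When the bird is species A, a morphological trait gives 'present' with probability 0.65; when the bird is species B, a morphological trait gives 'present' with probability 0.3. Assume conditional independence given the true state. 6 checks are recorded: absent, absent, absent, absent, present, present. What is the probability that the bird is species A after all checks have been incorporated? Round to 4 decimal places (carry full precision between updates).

0.6244

Apply Bayes' rule sequentially, carrying P(species A) forward.
After 'absent': P(species A) = 0.35·0.8500 / (0.35·0.8500 + 0.7·0.1500) ≈ 0.7391
After 'absent': P(species A) = 0.35·0.7391 / (0.35·0.7391 + 0.7·0.2609) ≈ 0.5862
After 'absent': P(species A) = 0.35·0.5862 / (0.35·0.5862 + 0.7·0.4138) ≈ 0.4146
After 'absent': P(species A) = 0.35·0.4146 / (0.35·0.4146 + 0.7·0.5854) ≈ 0.2615
After 'present': P(species A) = 0.65·0.2615 / (0.65·0.2615 + 0.3·0.7385) ≈ 0.4342
After 'present': P(species A) = 0.65·0.4342 / (0.65·0.4342 + 0.3·0.5658) ≈ 0.6244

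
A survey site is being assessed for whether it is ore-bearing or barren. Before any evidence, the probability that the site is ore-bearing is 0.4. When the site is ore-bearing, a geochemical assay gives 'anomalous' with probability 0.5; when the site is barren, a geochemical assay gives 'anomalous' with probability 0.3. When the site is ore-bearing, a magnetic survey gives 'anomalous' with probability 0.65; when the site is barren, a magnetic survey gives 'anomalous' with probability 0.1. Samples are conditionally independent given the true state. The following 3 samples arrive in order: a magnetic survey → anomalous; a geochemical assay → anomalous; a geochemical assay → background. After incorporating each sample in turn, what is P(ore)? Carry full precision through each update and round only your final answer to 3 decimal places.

0.838

After a magnetic survey='anomalous': P(ore) = 0.65·0.4000 / (0.65·0.4000 + 0.1·0.6000) ≈ 0.8125
After a geochemical assay='anomalous': P(ore) = 0.5·0.8125 / (0.5·0.8125 + 0.3·0.1875) ≈ 0.8784
After a geochemical assay='background': P(ore) = 0.5·0.8784 / (0.5·0.8784 + 0.7·0.1216) ≈ 0.8376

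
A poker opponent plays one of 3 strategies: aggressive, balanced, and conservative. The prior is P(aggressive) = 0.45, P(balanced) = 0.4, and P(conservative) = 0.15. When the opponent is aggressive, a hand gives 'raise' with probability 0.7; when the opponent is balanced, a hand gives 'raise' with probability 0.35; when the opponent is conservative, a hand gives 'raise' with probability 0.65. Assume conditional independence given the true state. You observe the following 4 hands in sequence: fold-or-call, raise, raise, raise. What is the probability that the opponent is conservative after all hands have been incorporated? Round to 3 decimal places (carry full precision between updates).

0.201

After 'fold-or-call': normaliser = 0.3·0.4500 + 0.65·0.4000 + 0.35·0.1500; P(aggressive) ≈ 0.3017, P(balanced) ≈ 0.5810, P(conservative) ≈ 0.1173
After 'raise': normaliser = 0.7·0.3017 + 0.35·0.5810 + 0.65·0.1173; P(aggressive) ≈ 0.4303, P(balanced) ≈ 0.4143, P(conservative) ≈ 0.1554
After 'raise': normaliser = 0.7·0.4303 + 0.35·0.4143 + 0.65·0.1554; P(aggressive) ≈ 0.5504, P(balanced) ≈ 0.2650, P(conservative) ≈ 0.1846
After 'raise': normaliser = 0.7·0.5504 + 0.35·0.2650 + 0.65·0.1846; P(aggressive) ≈ 0.6443, P(balanced) ≈ 0.1551, P(conservative) ≈ 0.2006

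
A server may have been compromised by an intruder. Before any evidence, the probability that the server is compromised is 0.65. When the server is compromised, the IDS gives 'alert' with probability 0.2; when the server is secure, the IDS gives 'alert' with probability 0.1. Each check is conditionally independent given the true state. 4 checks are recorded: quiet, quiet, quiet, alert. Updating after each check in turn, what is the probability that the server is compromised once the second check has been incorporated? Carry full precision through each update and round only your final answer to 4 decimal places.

0.5947

Each posterior becomes the prior for the next update.
After 'quiet': P(compromised) = 0.8·0.6500 / (0.8·0.6500 + 0.9·0.3500) ≈ 0.6228
After 'quiet': P(compromised) = 0.8·0.6228 / (0.8·0.6228 + 0.9·0.3772) ≈ 0.5947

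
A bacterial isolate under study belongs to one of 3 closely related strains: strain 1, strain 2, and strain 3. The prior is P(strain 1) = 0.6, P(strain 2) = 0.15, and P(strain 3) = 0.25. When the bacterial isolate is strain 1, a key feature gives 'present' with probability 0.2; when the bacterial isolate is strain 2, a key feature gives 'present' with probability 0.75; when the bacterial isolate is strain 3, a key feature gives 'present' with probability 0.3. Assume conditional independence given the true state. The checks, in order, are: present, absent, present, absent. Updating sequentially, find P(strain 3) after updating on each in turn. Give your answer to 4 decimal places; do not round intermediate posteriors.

Each posterior becomes the prior for the next update.
After 'present': normaliser = 0.2·0.6000 + 0.75·0.1500 + 0.3·0.2500; P(strain 1) ≈ 0.3902, P(strain 2) ≈ 0.3659, P(strain 3) ≈ 0.2439
After 'absent': normaliser = 0.8·0.3902 + 0.25·0.3659 + 0.7·0.2439; P(strain 1) ≈ 0.5435, P(strain 2) ≈ 0.1592, P(strain 3) ≈ 0.2972
After 'present': normaliser = 0.2·0.5435 + 0.75·0.1592 + 0.3·0.2972; P(strain 1) ≈ 0.3426, P(strain 2) ≈ 0.3764, P(strain 3) ≈ 0.2810
After 'absent': normaliser = 0.8·0.3426 + 0.25·0.3764 + 0.7·0.2810; P(strain 1) ≈ 0.4852, P(strain 2) ≈ 0.1666, P(strain 3) ≈ 0.3482

0.3482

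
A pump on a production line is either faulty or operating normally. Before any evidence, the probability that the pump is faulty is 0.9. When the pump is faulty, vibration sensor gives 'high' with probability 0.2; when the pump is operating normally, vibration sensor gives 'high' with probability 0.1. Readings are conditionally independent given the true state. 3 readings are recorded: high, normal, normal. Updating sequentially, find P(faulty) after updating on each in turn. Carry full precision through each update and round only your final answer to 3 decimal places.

0.934

After 'high': P(faulty) = 0.2·0.9000 / (0.2·0.9000 + 0.1·0.1000) ≈ 0.9474
After 'normal': P(faulty) = 0.8·0.9474 / (0.8·0.9474 + 0.9·0.0526) ≈ 0.9412
After 'normal': P(faulty) = 0.8·0.9412 / (0.8·0.9412 + 0.9·0.0588) ≈ 0.9343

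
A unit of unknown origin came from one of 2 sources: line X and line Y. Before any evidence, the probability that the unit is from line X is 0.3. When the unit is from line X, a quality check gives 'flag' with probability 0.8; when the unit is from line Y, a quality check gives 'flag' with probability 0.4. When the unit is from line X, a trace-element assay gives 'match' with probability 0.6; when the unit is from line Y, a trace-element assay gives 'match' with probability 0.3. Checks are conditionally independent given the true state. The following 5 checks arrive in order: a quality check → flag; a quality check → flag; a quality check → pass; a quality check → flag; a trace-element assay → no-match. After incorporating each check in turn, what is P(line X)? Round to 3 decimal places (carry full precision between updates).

0.395

Apply Bayes' rule sequentially, carrying P(line X) forward.
After a quality check='flag': P(line X) = 0.8·0.3000 / (0.8·0.3000 + 0.4·0.7000) ≈ 0.4615
After a quality check='flag': P(line X) = 0.8·0.4615 / (0.8·0.4615 + 0.4·0.5385) ≈ 0.6316
After a quality check='pass': P(line X) = 0.2·0.6316 / (0.2·0.6316 + 0.6·0.3684) ≈ 0.3636
After a quality check='flag': P(line X) = 0.8·0.3636 / (0.8·0.3636 + 0.4·0.6364) ≈ 0.5333
After a trace-element assay='no-match': P(line X) = 0.4·0.5333 / (0.4·0.5333 + 0.7·0.4667) ≈ 0.3951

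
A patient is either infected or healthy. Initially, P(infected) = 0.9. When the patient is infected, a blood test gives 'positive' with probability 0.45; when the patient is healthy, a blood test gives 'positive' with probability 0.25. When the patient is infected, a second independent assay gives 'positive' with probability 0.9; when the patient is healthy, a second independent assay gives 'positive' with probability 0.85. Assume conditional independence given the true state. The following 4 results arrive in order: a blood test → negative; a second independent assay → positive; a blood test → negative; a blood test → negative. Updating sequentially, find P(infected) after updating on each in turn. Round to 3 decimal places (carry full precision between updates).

After a blood test='negative': P(infected) = 0.55·0.9000 / (0.55·0.9000 + 0.75·0.1000) ≈ 0.8684
After a second independent assay='positive': P(infected) = 0.9·0.8684 / (0.9·0.8684 + 0.85·0.1316) ≈ 0.8748
After a blood test='negative': P(infected) = 0.55·0.8748 / (0.55·0.8748 + 0.75·0.1252) ≈ 0.8367
After a blood test='negative': P(infected) = 0.55·0.8367 / (0.55·0.8367 + 0.75·0.1633) ≈ 0.7898

0.790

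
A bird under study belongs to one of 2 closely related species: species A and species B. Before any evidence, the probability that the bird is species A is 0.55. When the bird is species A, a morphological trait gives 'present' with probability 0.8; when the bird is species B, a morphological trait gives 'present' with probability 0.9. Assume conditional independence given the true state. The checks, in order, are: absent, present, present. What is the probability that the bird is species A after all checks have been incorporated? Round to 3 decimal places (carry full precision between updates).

0.659

After 'absent': P(species A) = 0.2·0.5500 / (0.2·0.5500 + 0.1·0.4500) ≈ 0.7097
After 'present': P(species A) = 0.8·0.7097 / (0.8·0.7097 + 0.9·0.2903) ≈ 0.6848
After 'present': P(species A) = 0.8·0.6848 / (0.8·0.6848 + 0.9·0.3152) ≈ 0.6589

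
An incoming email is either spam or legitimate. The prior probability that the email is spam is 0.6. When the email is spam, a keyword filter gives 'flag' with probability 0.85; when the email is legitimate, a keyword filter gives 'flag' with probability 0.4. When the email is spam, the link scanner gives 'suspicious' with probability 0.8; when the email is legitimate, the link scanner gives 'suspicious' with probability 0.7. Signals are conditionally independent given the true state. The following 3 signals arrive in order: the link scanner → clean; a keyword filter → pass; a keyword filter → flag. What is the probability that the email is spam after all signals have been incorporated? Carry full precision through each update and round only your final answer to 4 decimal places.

After the link scanner='clean': P(spam) = 0.2·0.6000 / (0.2·0.6000 + 0.3·0.4000) ≈ 0.5000
After a keyword filter='pass': P(spam) = 0.15·0.5000 / (0.15·0.5000 + 0.6·0.5000) ≈ 0.2000
After a keyword filter='flag': P(spam) = 0.85·0.2000 / (0.85·0.2000 + 0.4·0.8000) ≈ 0.3469

0.3469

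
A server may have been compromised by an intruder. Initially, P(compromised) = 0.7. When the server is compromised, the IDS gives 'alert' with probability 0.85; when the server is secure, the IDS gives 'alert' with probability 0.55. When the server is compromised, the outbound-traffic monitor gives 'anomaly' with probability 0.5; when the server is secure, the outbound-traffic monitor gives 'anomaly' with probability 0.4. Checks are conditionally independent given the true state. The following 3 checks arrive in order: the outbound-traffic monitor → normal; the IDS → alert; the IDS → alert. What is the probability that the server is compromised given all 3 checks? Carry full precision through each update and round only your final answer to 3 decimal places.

After the outbound-traffic monitor='normal': P(compromised) = 0.5·0.7000 / (0.5·0.7000 + 0.6·0.3000) ≈ 0.6604
After the IDS='alert': P(compromised) = 0.85·0.6604 / (0.85·0.6604 + 0.55·0.3396) ≈ 0.7503
After the IDS='alert': P(compromised) = 0.85·0.7503 / (0.85·0.7503 + 0.55·0.2497) ≈ 0.8228

0.823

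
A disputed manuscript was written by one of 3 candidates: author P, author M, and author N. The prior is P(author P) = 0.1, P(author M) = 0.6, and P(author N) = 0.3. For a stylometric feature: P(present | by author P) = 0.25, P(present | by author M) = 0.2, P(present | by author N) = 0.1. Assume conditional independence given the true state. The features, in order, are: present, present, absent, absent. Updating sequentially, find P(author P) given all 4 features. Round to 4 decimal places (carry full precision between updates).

0.1650

After 'present': normaliser = 0.25·0.1000 + 0.2·0.6000 + 0.1·0.3000; P(author P) ≈ 0.1429, P(author M) ≈ 0.6857, P(author N) ≈ 0.1714
After 'present': normaliser = 0.25·0.1429 + 0.2·0.6857 + 0.1·0.1714; P(author P) ≈ 0.1880, P(author M) ≈ 0.7218, P(author N) ≈ 0.0902
After 'absent': normaliser = 0.75·0.1880 + 0.8·0.7218 + 0.9·0.0902; P(author P) ≈ 0.1763, P(author M) ≈ 0.7221, P(author N) ≈ 0.1016
After 'absent': normaliser = 0.75·0.1763 + 0.8·0.7221 + 0.9·0.1016; P(author P) ≈ 0.1650, P(author M) ≈ 0.7209, P(author N) ≈ 0.1141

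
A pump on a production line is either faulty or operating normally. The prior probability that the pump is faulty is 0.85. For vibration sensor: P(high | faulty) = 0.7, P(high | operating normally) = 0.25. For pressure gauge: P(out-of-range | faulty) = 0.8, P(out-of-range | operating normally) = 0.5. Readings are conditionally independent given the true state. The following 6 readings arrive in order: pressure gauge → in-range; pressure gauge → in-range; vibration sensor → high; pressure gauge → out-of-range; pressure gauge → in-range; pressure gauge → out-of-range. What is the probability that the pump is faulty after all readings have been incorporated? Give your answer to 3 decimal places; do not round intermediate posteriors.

0.722

After pressure gauge='in-range': P(faulty) = 0.2·0.8500 / (0.2·0.8500 + 0.5·0.1500) ≈ 0.6939
After pressure gauge='in-range': P(faulty) = 0.2·0.6939 / (0.2·0.6939 + 0.5·0.3061) ≈ 0.4755
After vibration sensor='high': P(faulty) = 0.7·0.4755 / (0.7·0.4755 + 0.25·0.5245) ≈ 0.7174
After pressure gauge='out-of-range': P(faulty) = 0.8·0.7174 / (0.8·0.7174 + 0.5·0.2826) ≈ 0.8024
After pressure gauge='in-range': P(faulty) = 0.2·0.8024 / (0.2·0.8024 + 0.5·0.1976) ≈ 0.6190
After pressure gauge='out-of-range': P(faulty) = 0.8·0.6190 / (0.8·0.6190 + 0.5·0.3810) ≈ 0.7222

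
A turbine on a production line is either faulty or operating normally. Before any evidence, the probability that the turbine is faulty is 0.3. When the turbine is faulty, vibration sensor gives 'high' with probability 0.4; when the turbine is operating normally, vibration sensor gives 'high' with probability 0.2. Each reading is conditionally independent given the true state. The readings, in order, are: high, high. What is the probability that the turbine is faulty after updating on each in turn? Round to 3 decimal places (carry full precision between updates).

0.632

Each posterior becomes the prior for the next update.
After 'high': P(faulty) = 0.4·0.3000 / (0.4·0.3000 + 0.2·0.7000) ≈ 0.4615
After 'high': P(faulty) = 0.4·0.4615 / (0.4·0.4615 + 0.2·0.5385) ≈ 0.6316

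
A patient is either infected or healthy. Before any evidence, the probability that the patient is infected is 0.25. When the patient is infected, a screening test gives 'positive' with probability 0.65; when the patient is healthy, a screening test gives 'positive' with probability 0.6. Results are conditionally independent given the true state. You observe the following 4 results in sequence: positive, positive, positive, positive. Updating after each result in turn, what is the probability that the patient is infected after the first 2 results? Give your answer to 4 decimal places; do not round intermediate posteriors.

After 'positive': P(infected) = 0.65·0.2500 / (0.65·0.2500 + 0.6·0.7500) ≈ 0.2653
After 'positive': P(infected) = 0.65·0.2653 / (0.65·0.2653 + 0.6·0.7347) ≈ 0.2812

0.2812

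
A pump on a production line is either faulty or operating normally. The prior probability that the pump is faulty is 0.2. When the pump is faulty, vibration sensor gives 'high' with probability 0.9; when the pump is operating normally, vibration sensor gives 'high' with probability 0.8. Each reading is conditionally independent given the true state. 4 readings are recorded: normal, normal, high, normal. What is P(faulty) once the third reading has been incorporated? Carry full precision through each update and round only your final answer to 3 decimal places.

After 'normal': P(faulty) = 0.1·0.2000 / (0.1·0.2000 + 0.2·0.8000) ≈ 0.1111
After 'normal': P(faulty) = 0.1·0.1111 / (0.1·0.1111 + 0.2·0.8889) ≈ 0.0588
After 'high': P(faulty) = 0.9·0.0588 / (0.9·0.0588 + 0.8·0.9412) ≈ 0.0657

0.066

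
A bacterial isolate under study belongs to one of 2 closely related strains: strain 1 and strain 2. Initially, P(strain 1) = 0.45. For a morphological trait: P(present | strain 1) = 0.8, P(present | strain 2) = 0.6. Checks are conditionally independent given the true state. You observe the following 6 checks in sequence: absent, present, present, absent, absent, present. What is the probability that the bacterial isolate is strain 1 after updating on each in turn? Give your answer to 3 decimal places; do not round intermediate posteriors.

After 'absent': P(strain 1) = 0.2·0.4500 / (0.2·0.4500 + 0.4·0.5500) ≈ 0.2903
After 'present': P(strain 1) = 0.8·0.2903 / (0.8·0.2903 + 0.6·0.7097) ≈ 0.3529
After 'present': P(strain 1) = 0.8·0.3529 / (0.8·0.3529 + 0.6·0.6471) ≈ 0.4211
After 'absent': P(strain 1) = 0.2·0.4211 / (0.2·0.4211 + 0.4·0.5789) ≈ 0.2667
After 'absent': P(strain 1) = 0.2·0.2667 / (0.2·0.2667 + 0.4·0.7333) ≈ 0.1538
After 'present': P(strain 1) = 0.8·0.1538 / (0.8·0.1538 + 0.6·0.8462) ≈ 0.1951

0.195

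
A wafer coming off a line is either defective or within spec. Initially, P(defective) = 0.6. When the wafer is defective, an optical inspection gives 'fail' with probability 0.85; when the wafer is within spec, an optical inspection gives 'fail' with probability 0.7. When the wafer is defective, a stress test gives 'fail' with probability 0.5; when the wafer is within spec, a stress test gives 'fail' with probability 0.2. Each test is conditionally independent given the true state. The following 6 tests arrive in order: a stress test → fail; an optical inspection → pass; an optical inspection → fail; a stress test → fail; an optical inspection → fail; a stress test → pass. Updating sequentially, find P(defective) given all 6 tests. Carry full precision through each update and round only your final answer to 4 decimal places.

After a stress test='fail': P(defective) = 0.5·0.6000 / (0.5·0.6000 + 0.2·0.4000) ≈ 0.7895
After an optical inspection='pass': P(defective) = 0.15·0.7895 / (0.15·0.7895 + 0.3·0.2105) ≈ 0.6522
After an optical inspection='fail': P(defective) = 0.85·0.6522 / (0.85·0.6522 + 0.7·0.3478) ≈ 0.6948
After a stress test='fail': P(defective) = 0.5·0.6948 / (0.5·0.6948 + 0.2·0.3052) ≈ 0.8506
After an optical inspection='fail': P(defective) = 0.85·0.8506 / (0.85·0.8506 + 0.7·0.1494) ≈ 0.8736
After a stress test='pass': P(defective) = 0.5·0.8736 / (0.5·0.8736 + 0.8·0.1264) ≈ 0.8120

0.8120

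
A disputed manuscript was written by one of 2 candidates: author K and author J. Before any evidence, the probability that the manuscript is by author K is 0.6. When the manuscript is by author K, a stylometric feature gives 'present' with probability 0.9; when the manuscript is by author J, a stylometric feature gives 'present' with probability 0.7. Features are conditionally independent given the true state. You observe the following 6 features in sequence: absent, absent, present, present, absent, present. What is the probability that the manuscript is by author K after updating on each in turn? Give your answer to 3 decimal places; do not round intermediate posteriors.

After 'absent': P(author K) = 0.1·0.6000 / (0.1·0.6000 + 0.3·0.4000) ≈ 0.3333
After 'absent': P(author K) = 0.1·0.3333 / (0.1·0.3333 + 0.3·0.6667) ≈ 0.1429
After 'present': P(author K) = 0.9·0.1429 / (0.9·0.1429 + 0.7·0.8571) ≈ 0.1765
After 'present': P(author K) = 0.9·0.1765 / (0.9·0.1765 + 0.7·0.8235) ≈ 0.2160
After 'absent': P(author K) = 0.1·0.2160 / (0.1·0.2160 + 0.3·0.7840) ≈ 0.0841
After 'present': P(author K) = 0.9·0.0841 / (0.9·0.0841 + 0.7·0.9159) ≈ 0.1056

0.106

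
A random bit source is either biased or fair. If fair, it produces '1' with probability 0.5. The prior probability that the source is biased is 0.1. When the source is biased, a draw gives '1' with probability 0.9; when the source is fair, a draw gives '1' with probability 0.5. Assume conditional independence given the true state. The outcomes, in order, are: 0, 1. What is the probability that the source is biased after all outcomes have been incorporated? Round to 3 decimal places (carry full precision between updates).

0.038

After '0': P(biased) = 0.1·0.1000 / (0.1·0.1000 + 0.5·0.9000) ≈ 0.0217
After '1': P(biased) = 0.9·0.0217 / (0.9·0.0217 + 0.5·0.9783) ≈ 0.0385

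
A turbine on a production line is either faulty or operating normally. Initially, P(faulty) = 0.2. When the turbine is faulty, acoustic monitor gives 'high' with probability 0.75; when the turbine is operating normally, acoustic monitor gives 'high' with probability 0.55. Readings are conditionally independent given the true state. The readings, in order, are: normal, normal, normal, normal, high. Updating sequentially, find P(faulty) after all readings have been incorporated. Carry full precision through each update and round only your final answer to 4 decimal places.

0.0315

After 'normal': P(faulty) = 0.25·0.2000 / (0.25·0.2000 + 0.45·0.8000) ≈ 0.1220
After 'normal': P(faulty) = 0.25·0.1220 / (0.25·0.1220 + 0.45·0.8780) ≈ 0.0716
After 'normal': P(faulty) = 0.25·0.0716 / (0.25·0.0716 + 0.45·0.9284) ≈ 0.0411
After 'normal': P(faulty) = 0.25·0.0411 / (0.25·0.0411 + 0.45·0.9589) ≈ 0.0233
After 'high': P(faulty) = 0.75·0.0233 / (0.75·0.0233 + 0.55·0.9767) ≈ 0.0315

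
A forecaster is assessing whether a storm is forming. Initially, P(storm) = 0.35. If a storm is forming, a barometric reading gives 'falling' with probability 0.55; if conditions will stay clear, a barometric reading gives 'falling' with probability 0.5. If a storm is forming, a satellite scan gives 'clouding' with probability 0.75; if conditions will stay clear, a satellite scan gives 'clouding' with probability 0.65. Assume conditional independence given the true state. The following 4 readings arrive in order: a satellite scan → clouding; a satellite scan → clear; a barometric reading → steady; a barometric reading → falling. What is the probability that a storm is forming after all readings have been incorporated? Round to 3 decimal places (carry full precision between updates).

0.305

After a satellite scan='clouding': P(storm) = 0.75·0.3500 / (0.75·0.3500 + 0.65·0.6500) ≈ 0.3832
After a satellite scan='clear': P(storm) = 0.25·0.3832 / (0.25·0.3832 + 0.35·0.6168) ≈ 0.3074
After a barometric reading='steady': P(storm) = 0.45·0.3074 / (0.45·0.3074 + 0.5·0.6926) ≈ 0.2854
After a barometric reading='falling': P(storm) = 0.55·0.2854 / (0.55·0.2854 + 0.5·0.7146) ≈ 0.3052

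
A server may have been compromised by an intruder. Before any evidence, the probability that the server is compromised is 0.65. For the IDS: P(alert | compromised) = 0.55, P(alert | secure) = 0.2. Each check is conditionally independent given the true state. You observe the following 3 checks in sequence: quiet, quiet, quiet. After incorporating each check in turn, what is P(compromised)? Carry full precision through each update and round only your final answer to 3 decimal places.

Apply Bayes' rule sequentially, carrying P(compromised) forward.
After 'quiet': P(compromised) = 0.45·0.6500 / (0.45·0.6500 + 0.8·0.3500) ≈ 0.5109
After 'quiet': P(compromised) = 0.45·0.5109 / (0.45·0.5109 + 0.8·0.4891) ≈ 0.3701
After 'quiet': P(compromised) = 0.45·0.3701 / (0.45·0.3701 + 0.8·0.6299) ≈ 0.2484

0.248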